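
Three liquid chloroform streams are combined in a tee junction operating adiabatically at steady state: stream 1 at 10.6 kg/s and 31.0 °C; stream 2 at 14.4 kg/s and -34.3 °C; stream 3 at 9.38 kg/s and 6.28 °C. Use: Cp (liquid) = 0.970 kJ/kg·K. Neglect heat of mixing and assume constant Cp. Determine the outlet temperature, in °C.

Energy balance with Q = 0: Σ ṁᵢCp,ᵢ(T_out − Tᵢ) = 0
Σ ṁᵢCp,ᵢTᵢ = 10.6×0.970×31.0 + 14.4×0.970×-34.3 + 9.38×0.970×6.28 = -103.22
Σ ṁᵢCp,ᵢ = 10.6×0.970 + 14.4×0.970 + 9.38×0.970 = 33.349
T_out = -103.22 / 33.349 = -3.0952 °C

T_out = -3.10 °C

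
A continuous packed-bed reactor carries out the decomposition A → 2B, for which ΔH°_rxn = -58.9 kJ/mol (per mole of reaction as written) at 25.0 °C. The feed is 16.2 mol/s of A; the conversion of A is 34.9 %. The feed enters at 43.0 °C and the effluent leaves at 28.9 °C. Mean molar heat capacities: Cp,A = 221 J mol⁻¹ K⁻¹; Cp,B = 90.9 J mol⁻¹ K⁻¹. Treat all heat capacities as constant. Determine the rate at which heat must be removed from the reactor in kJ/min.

Extent of reaction ξ = 0.349 × 16.2 = 5.6538 mol/s
Reaction term: ξ·ΔH°_rxn = 5.6538 × -58.9 = -333.01 kJ/s
Sensible, feed 43.0→25 °C: -64.444 kJ/s
Outlet flows (mol/s): A 10.546, B 11.308
Sensible, products 25→28.9 °C: 13.098 kJ/s
Q = ΔH = -384.35 kJ/s = -384.35 kW
Heat removed = 23061 kJ/min

Q_out = 23100 kJ/min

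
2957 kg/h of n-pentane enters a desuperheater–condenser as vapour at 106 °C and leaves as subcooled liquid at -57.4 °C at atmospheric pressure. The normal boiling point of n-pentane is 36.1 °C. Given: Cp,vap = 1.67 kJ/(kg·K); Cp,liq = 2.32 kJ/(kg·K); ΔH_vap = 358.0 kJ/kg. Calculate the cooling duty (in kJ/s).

Q_c = 568 kJ/s

vapour 106→36.1 °C: -116.73 kJ/kg
condensation at 36.1 °C: -358 kJ/kg
liquid 36.1→-57.4 °C: -216.92 kJ/kg
Δh = -116.73 + -358 + -216.92 = -691.65 kJ/kg
Q = ṁ·Δh = 2957 kg/h × -691.65 kJ/kg = -2.0452e+06 kJ/h
|Q| = 568.12 kW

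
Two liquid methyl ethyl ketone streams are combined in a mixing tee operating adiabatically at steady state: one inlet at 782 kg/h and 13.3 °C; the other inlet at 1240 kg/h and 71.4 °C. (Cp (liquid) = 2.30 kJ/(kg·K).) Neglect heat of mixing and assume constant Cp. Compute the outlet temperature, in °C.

No heat crosses the boundary, so H_out = H_in.
T_out = Σ ṁᵢCp,ᵢTᵢ / Σ ṁᵢCp,ᵢ
      = 227550 / 4650.6 = 48.93 °C

T_out = 48.9 °C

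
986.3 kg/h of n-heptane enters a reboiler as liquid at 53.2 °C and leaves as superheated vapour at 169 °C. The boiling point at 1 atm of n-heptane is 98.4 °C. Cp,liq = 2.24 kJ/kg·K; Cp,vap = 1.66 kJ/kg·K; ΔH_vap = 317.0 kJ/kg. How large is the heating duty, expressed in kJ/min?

Q = 8800 kJ/min

liquid 53.2→98.4 °C: 101.25 kJ/kg
vaporisation at 98.4 °C: 317 kJ/kg
vapour 98.4→169 °C: 117.2 kJ/kg
Δh = 101.25 + 317 + 117.2 = 535.44 kJ/kg
Q = ṁ·Δh = 986.3 kg/h × 535.44 kJ/kg = 528110 kJ/h
|Q| = 146.7 kW = 8801.8 kJ/min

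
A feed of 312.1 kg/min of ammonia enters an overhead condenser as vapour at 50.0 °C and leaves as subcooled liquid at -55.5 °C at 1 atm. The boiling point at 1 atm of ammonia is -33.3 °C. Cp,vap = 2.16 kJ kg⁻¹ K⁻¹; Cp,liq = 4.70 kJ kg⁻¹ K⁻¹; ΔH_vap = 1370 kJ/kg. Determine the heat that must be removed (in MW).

vapour 50.0→-33.3 °C: -179.93 kJ/kg
condensation at -33.3 °C: -1370 kJ/kg
liquid -33.3→-55.5 °C: -104.34 kJ/kg
Δh = -179.93 + -1370 + -104.34 = -1654.3 kJ/kg
Q = ṁ·Δh = 312.1 kg/min × -1654.3 kJ/kg = -516300 kJ/min
|Q| = 8605 kW = 8.605 MW

Q_c = 8.60 MW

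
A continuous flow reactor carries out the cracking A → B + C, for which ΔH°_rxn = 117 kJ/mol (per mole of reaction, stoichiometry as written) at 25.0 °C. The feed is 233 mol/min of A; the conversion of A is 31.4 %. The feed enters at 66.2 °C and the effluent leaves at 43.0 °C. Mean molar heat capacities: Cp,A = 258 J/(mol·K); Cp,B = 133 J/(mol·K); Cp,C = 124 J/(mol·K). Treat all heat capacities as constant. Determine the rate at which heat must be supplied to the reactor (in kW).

Q_in = 119 kW

Extent of reaction ξ = 0.314 × 233 = 73.162 mol/min
Reaction term: ξ·ΔH°_rxn = 73.162 × 117 = 8560 kJ/min
Sensible, feed 66.2→25 °C: -2476.7 kJ/min
Outlet flows (mol/min): A 159.84, B 73.162, C 73.162
Sensible, products 25→43.0 °C: 1080.7 kJ/min
Q = ΔH = 7164 kJ/min = 119.4 kW
Heat supplied = 119.4 kW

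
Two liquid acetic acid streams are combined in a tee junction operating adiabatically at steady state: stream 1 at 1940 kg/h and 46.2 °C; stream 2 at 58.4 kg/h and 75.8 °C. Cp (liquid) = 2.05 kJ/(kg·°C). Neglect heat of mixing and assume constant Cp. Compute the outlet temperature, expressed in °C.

Energy balance with Q = 0: Σ ṁᵢCp,ᵢ(T_out − Tᵢ) = 0
Σ ṁᵢCp,ᵢTᵢ = 1940×2.05×46.2 + 58.4×2.05×75.8 = 192810
Σ ṁᵢCp,ᵢ = 1940×2.05 + 58.4×2.05 = 4096.7
T_out = 192810 / 4096.7 = 47.065 °C

T_out = 47.1 °C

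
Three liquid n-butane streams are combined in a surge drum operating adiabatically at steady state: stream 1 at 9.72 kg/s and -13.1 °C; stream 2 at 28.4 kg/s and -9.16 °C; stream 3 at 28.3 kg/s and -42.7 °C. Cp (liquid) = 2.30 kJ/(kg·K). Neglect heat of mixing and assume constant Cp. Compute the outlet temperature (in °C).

T_out = -24.0 °C

No heat crosses the boundary, so H_out = H_in.
Σ ṁᵢCp,ᵢTᵢ = 9.72×2.30×-13.1 + 28.4×2.30×-9.16 + 28.3×2.30×-42.7 = -3670.5
Σ ṁᵢCp,ᵢ = 9.72×2.30 + 28.4×2.30 + 28.3×2.30 = 152.77
T_out = -3670.5 / 152.77 = -24.027 °C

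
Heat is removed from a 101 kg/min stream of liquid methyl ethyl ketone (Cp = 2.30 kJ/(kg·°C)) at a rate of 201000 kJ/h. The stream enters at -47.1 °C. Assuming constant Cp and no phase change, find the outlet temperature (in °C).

Q = 201000 kJ/h = 3350 kJ/min
ΔT = Q/(ṁ·Cp) = 3350/(101×2.30) = 14.421 K
T_out = -47.1 − 14.421 = -61.521 °C

T_out = -61.5 °C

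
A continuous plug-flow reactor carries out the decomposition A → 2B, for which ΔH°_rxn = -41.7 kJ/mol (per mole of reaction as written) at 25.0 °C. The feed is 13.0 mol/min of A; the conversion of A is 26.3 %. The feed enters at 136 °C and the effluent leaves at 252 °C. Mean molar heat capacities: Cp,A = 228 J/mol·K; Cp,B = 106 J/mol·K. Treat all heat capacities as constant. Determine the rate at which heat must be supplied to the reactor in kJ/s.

Q_in = 3.15 kJ/s

Extent of reaction ξ = 0.263 × 13.0 = 3.419 mol/min
Reaction term: ξ·ΔH°_rxn = 3.419 × -41.7 = -142.57 kJ/min
Sensible, feed 136→25 °C: -329 kJ/min
Outlet flows (mol/min): A 9.581, B 6.838
Sensible, products 25→252 °C: 660.41 kJ/min
Q = ΔH = 188.83 kJ/min = 3.1472 kW
Heat supplied = 3.1472 kJ/s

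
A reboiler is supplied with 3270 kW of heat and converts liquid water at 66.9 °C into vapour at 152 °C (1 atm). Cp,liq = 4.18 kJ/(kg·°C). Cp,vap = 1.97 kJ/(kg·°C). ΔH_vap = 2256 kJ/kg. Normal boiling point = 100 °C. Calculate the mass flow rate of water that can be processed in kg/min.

ṁ = 78.6 kg/min

Δh = 4.18×(100−66.9) + 2256 + 1.97×(152−100) = 2496.8 kJ/kg
Q = 3270 kW = 3270 kJ/s = 196200 kJ/min
ṁ = Q/Δh = 196200 / 2496.8 = 78.581 kg/min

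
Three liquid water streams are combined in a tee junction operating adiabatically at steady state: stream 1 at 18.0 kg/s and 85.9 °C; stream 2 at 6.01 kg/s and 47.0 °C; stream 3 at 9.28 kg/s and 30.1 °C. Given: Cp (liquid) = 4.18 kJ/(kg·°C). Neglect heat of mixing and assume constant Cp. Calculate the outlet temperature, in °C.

Adiabatic, steady state ⇒ Σ ṁᵢCp,ᵢ(T_out − Tᵢ) = 0
Σ ṁᵢCp,ᵢTᵢ = 18.0×4.18×85.9 + 6.01×4.18×47.0 + 9.28×4.18×30.1 = 8811.4
Σ ṁᵢCp,ᵢ = 18.0×4.18 + 6.01×4.18 + 9.28×4.18 = 139.15
T_out = 8811.4 / 139.15 = 63.322 °C

T_out = 63.3 °C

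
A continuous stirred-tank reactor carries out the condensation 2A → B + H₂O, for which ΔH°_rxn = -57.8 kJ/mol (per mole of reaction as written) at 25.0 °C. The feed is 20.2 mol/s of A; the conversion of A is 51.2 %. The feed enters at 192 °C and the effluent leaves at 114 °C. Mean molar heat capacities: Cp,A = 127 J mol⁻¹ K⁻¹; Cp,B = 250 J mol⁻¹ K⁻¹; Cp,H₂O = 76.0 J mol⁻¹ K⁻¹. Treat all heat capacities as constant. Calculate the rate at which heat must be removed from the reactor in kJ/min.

Q_out = 28000 kJ/min

Extent of reaction ξ = 0.512 × 20.2 / 2 = 5.1712 mol/s
Reaction term: ξ·ΔH°_rxn = 5.1712 × -57.8 = -298.9 kJ/s
Sensible, feed 192→25 °C: -428.42 kJ/s
Outlet flows (mol/s): A 9.8576, B 5.1712, H₂O 5.1712
Sensible, products 25→114 °C: 261.46 kJ/s
Q = ΔH = -465.86 kJ/s = -465.86 kW
Heat removed = 27952 kJ/min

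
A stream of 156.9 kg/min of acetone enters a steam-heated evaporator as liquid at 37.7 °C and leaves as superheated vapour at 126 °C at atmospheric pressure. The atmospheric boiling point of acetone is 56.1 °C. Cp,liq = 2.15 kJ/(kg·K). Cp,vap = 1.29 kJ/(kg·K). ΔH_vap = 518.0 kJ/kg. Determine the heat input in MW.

Q = 1.69 MW

liquid 37.7→56.1 °C: 39.56 kJ/kg
vaporisation at 56.1 °C: 518 kJ/kg
vapour 56.1→126 °C: 90.171 kJ/kg
Δh = 39.56 + 518 + 90.171 = 647.73 kJ/kg
Q = ṁ·Δh = 156.9 kg/min × 647.73 kJ/kg = 101630 kJ/min
|Q| = 1693.8 kW = 1.6938 MW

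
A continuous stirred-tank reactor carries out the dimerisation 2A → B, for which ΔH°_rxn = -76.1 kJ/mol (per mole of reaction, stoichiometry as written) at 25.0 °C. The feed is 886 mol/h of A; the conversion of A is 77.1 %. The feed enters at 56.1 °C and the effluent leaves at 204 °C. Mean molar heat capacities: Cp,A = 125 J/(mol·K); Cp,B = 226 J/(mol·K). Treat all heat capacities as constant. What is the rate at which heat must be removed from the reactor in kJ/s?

Extent of reaction ξ = 0.771 × 886 / 2 = 341.55 mol/h
Reaction term: ξ·ΔH°_rxn = 341.55 × -76.1 = -25992 kJ/h
Sensible, feed 56.1→25 °C: -3444.3 kJ/h
Outlet flows (mol/h): A 202.89, B 341.55
Sensible, products 25→204 °C: 18357 kJ/h
Q = ΔH = -11080 kJ/h = -3.0777 kW
Heat removed = 3.0777 kJ/s

Q_out = 3.08 kJ/s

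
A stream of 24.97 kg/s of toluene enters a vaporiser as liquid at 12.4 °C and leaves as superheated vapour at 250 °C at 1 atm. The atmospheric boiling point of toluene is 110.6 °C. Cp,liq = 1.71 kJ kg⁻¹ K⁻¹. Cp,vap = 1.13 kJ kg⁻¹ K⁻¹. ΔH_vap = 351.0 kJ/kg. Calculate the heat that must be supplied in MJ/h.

Q = 60800 MJ/h

liquid 12.4→110.6 °C: 167.92 kJ/kg
vaporisation at 110.6 °C: 351 kJ/kg
vapour 110.6→250 °C: 157.52 kJ/kg
Δh = 167.92 + 351 + 157.52 = 676.44 kJ/kg
Q = ṁ·Δh = 24.97 kg/s × 676.44 kJ/kg = 16891 kJ/s
|Q| = 16891 kW = 60807 MJ/h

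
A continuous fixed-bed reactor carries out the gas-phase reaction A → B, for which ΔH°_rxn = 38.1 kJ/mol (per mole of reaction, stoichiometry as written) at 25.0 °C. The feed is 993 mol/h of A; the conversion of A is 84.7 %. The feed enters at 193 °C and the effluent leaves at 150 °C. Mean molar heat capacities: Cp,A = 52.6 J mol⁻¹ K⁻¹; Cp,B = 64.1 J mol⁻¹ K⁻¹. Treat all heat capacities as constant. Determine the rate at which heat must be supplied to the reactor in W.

Extent of reaction ξ = 0.847 × 993 = 841.07 mol/h
Reaction term: ξ·ΔH°_rxn = 841.07 × 38.1 = 32045 kJ/h
Sensible, feed 193→25 °C: -8774.9 kJ/h
Outlet flows (mol/h): A 151.93, B 841.07
Sensible, products 25→150 °C: 7738 kJ/h
Q = ΔH = 31008 kJ/h = 8.6133 kW
Heat supplied = 8613.3 W

Q_in = 8610 W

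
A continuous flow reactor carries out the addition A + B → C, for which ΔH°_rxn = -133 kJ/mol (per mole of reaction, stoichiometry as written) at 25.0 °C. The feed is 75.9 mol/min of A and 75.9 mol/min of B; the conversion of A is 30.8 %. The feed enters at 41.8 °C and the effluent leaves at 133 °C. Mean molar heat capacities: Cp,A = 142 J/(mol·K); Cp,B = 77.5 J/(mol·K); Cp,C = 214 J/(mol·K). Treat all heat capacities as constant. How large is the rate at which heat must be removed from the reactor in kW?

Q_out = 26.7 kW

Extent of reaction ξ = 0.308 × 75.9 = 23.377 mol/min
Reaction term: ξ·ΔH°_rxn = 23.377 × -133 = -3109.2 kJ/min
Sensible, feed 41.8→25 °C: -279.89 kJ/min
Outlet flows (mol/min): A 52.523, B 52.523, C 23.377
Sensible, products 25→133 °C: 1785.4 kJ/min
Q = ΔH = -1603.7 kJ/min = -26.728 kW
Heat removed = 26.728 kW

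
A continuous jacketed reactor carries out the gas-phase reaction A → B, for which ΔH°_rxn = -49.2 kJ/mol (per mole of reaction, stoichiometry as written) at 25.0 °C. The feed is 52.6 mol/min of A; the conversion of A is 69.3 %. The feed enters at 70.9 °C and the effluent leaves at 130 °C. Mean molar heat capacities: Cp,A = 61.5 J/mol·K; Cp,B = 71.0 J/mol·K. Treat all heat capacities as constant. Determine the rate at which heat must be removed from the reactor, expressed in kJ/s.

Q_out = 26.1 kJ/s

Extent of reaction ξ = 0.693 × 52.6 = 36.452 mol/min
Reaction term: ξ·ΔH°_rxn = 36.452 × -49.2 = -1793.4 kJ/min
Sensible, feed 70.9→25 °C: -148.48 kJ/min
Outlet flows (mol/min): A 16.148, B 36.452
Sensible, products 25→130 °C: 376.03 kJ/min
Q = ΔH = -1565.9 kJ/min = -26.098 kW
Heat removed = 26.098 kJ/s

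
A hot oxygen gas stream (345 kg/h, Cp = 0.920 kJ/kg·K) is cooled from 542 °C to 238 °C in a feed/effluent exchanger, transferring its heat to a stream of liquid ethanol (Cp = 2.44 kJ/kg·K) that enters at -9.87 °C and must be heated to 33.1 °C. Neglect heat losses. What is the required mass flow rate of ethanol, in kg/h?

Heat released by hot stream: Q = 345 × 0.920 × (542 − 238) = 96490 kJ/h
Energy balance on cold side (adiabatic exchanger): Q = ṁ_c·Cp_c·(T_c,out − T_c,in)
ṁ_c = 96490 / [2.44 × (33.1 − -9.87)] = 920.29 kg/h

ṁ_c = 920 kg/h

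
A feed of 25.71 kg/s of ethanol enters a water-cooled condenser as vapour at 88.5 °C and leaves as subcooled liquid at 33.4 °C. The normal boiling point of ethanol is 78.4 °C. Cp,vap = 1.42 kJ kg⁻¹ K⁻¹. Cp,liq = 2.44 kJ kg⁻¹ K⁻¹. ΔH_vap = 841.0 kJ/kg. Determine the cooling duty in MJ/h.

vapour 88.5→78.4 °C: -14.342 kJ/kg
condensation at 78.4 °C: -841 kJ/kg
liquid 78.4→33.4 °C: -109.8 kJ/kg
Δh = -14.342 + -841 + -109.8 = -965.14 kJ/kg
Q = ṁ·Δh = 25.71 kg/s × -965.14 kJ/kg = -24814 kJ/s
|Q| = 24814 kW = 89330 MJ/h

Q_c = 89300 MJ/h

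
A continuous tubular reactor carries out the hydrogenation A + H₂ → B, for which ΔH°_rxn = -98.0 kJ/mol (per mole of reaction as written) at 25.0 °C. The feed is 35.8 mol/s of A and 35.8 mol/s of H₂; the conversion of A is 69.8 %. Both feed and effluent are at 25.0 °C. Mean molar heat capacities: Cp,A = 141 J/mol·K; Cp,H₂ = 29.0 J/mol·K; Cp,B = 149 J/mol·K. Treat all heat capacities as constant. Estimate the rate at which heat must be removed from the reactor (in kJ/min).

Q_out = 147000 kJ/min

Extent of reaction ξ = 0.698 × 35.8 = 24.988 mol/s
Reaction term: ξ·ΔH°_rxn = 24.988 × -98.0 = -2448.9 kJ/s
Q = ΔH = -2448.9 kJ/s = -2448.9 kW
Heat removed = 146930 kJ/min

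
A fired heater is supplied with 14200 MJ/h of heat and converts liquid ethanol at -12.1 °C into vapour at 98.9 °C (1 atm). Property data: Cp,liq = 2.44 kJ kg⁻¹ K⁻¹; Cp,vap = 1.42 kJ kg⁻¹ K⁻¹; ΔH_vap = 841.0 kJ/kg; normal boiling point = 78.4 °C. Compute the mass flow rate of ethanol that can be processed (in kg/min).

Δh = 2.44×(78.4−-12.1) + 841.0 + 1.42×(98.9−78.4) = 1090.9 kJ/kg
Q = 14200 MJ/h = 3944.4 kJ/s = 236670 kJ/min
ṁ = Q/Δh = 236670 / 1090.9 = 216.94 kg/min

ṁ = 217 kg/min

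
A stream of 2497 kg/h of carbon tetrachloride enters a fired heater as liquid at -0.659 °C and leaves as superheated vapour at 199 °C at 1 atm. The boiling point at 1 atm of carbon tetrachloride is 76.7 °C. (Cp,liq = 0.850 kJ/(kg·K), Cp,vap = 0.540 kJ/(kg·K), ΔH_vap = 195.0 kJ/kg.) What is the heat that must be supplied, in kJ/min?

Q = 13600 kJ/min

liquid -0.659→76.7 °C: 65.755 kJ/kg
vaporisation at 76.7 °C: 195 kJ/kg
vapour 76.7→199 °C: 66.042 kJ/kg
Δh = 65.755 + 195 + 66.042 = 326.8 kJ/kg
Q = ṁ·Δh = 2497 kg/h × 326.8 kJ/kg = 816010 kJ/h
|Q| = 226.67 kW = 13600 kJ/min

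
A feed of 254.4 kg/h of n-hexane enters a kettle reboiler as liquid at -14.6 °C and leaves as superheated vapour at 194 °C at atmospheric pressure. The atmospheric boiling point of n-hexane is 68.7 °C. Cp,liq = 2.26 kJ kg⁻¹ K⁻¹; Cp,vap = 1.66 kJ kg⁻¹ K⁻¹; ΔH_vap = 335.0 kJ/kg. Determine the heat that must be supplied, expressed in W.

Q = 51700 W

liquid -14.6→68.7 °C: 188.26 kJ/kg
vaporisation at 68.7 °C: 335 kJ/kg
vapour 68.7→194 °C: 208 kJ/kg
Δh = 188.26 + 335 + 208 = 731.26 kJ/kg
Q = ṁ·Δh = 254.4 kg/h × 731.26 kJ/kg = 186030 kJ/h
|Q| = 51.675 kW = 51675 W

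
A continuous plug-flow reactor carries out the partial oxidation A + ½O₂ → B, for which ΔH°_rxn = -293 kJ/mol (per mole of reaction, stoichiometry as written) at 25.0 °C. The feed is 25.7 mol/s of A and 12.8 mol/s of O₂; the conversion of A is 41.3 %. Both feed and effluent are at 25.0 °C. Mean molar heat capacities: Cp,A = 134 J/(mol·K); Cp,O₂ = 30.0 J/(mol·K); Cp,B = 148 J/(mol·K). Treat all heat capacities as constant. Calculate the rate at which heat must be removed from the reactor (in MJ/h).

Extent of reaction ξ = 0.413 × 25.7 = 10.614 mol/s
Reaction term: ξ·ΔH°_rxn = 10.614 × -293 = -3109.9 kJ/s
Q = ΔH = -3109.9 kJ/s = -3109.9 kW
Heat removed = 11196 MJ/h

Q_out = 11200 MJ/h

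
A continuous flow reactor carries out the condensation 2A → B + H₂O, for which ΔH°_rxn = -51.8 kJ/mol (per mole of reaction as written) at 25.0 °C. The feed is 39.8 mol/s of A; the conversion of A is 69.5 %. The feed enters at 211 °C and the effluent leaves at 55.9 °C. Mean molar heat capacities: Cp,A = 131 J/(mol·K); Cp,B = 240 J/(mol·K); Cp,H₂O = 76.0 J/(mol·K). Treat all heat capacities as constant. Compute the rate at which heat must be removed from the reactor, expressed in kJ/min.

Q_out = 90100 kJ/min

Extent of reaction ξ = 0.695 × 39.8 / 2 = 13.83 mol/s
Reaction term: ξ·ΔH°_rxn = 13.83 × -51.8 = -716.42 kJ/s
Sensible, feed 211→25 °C: -969.77 kJ/s
Outlet flows (mol/s): A 12.139, B 13.83, H₂O 13.83
Sensible, products 25→55.9 °C: 184.18 kJ/s
Q = ΔH = -1502 kJ/s = -1502 kW
Heat removed = 90120 kJ/min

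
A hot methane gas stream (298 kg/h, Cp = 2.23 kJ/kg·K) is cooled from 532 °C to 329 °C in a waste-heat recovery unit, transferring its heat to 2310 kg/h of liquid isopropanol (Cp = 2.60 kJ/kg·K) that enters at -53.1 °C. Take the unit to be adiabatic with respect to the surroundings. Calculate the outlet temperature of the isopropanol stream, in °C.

T_c,out = -30.6 °C

Heat released by hot stream: Q = 298 × 2.23 × (532 − 329) = 134900 kJ/h
Energy balance on cold side (adiabatic exchanger): Q = ṁ_c·Cp_c·(T_c,out − T_c,in)
T_c,out = -53.1 + 134900/(2310 × 2.60) = -30.639 °C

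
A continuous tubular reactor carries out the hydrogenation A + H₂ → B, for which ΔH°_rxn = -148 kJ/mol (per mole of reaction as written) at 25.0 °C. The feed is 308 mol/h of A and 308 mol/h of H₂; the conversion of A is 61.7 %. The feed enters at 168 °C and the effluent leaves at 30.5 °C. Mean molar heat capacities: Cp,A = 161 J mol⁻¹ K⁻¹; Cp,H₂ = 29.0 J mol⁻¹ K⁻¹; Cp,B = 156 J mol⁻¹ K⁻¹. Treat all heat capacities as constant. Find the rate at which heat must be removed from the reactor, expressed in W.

Q_out = 10100 W

Extent of reaction ξ = 0.617 × 308 = 190.04 mol/h
Reaction term: ξ·ΔH°_rxn = 190.04 × -148 = -28125 kJ/h
Sensible, feed 168→25 °C: -8368.4 kJ/h
Outlet flows (mol/h): A 117.96, H₂ 117.96, B 190.04
Sensible, products 25→30.5 °C: 286.32 kJ/h
Q = ΔH = -36207 kJ/h = -10.058 kW
Heat removed = 10058 W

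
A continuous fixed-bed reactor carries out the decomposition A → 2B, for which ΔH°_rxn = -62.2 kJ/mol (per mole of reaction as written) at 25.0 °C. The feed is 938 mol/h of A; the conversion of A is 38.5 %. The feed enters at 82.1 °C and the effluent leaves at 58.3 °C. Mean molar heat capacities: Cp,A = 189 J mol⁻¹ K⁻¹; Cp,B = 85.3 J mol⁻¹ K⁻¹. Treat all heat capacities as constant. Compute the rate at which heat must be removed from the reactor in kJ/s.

Q_out = 7.47 kJ/s

Extent of reaction ξ = 0.385 × 938 = 361.13 mol/h
Reaction term: ξ·ΔH°_rxn = 361.13 × -62.2 = -22462 kJ/h
Sensible, feed 82.1→25 °C: -10123 kJ/h
Outlet flows (mol/h): A 576.87, B 722.26
Sensible, products 25→58.3 °C: 5682.2 kJ/h
Q = ΔH = -26903 kJ/h = -7.473 kW
Heat removed = 7.473 kJ/s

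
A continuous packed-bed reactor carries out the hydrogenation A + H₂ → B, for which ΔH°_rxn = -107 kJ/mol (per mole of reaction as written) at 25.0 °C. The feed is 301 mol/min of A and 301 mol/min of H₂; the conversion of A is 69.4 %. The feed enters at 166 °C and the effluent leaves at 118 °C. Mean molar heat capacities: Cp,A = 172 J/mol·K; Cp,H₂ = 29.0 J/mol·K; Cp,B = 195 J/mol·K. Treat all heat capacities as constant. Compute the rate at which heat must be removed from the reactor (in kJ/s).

Q_out = 423 kJ/s

Extent of reaction ξ = 0.694 × 301 = 208.89 mol/min
Reaction term: ξ·ΔH°_rxn = 208.89 × -107 = -22352 kJ/min
Sensible, feed 166→25 °C: -8530.6 kJ/min
Outlet flows (mol/min): A 92.106, H₂ 92.106, B 208.89
Sensible, products 25→118 °C: 5510 kJ/min
Q = ΔH = -25372 kJ/min = -422.87 kW
Heat removed = 422.87 kJ/s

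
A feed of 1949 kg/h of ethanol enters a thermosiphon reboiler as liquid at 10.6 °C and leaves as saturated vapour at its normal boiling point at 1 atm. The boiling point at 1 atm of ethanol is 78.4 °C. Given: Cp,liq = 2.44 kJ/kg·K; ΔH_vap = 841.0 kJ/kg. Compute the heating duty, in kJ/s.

liquid 10.6→78.4 °C: 165.43 kJ/kg
vaporisation at 78.4 °C: 841 kJ/kg
Δh = 165.43 + 841 = 1006.4 kJ/kg
Q = ṁ·Δh = 1949 kg/h × 1006.4 kJ/kg = 1.9615e+06 kJ/h
|Q| = 544.87 kW

Q = 545 kJ/s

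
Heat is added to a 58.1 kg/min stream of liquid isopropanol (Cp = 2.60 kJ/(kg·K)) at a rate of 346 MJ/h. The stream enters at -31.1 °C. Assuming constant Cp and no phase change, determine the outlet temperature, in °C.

T_out = 7.07 °C

Q = 346 MJ/h = 5766.7 kJ/min
ΔT = Q/(ṁ·Cp) = 5766.7/(58.1×2.60) = 38.175 K
T_out = -31.1 + 38.175 = 7.0747 °C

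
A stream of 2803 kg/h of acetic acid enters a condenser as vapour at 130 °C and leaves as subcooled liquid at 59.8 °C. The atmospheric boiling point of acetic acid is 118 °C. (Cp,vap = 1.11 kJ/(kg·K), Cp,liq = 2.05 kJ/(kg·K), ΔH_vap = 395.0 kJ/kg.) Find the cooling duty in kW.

Q_c = 411 kW

vapour 130→118 °C: -13.32 kJ/kg
condensation at 118 °C: -395 kJ/kg
liquid 118→59.8 °C: -119.31 kJ/kg
Δh = -13.32 + -395 + -119.31 = -527.63 kJ/kg
Q = ṁ·Δh = 2803 kg/h × -527.63 kJ/kg = -1.4789e+06 kJ/h
|Q| = 410.82 kW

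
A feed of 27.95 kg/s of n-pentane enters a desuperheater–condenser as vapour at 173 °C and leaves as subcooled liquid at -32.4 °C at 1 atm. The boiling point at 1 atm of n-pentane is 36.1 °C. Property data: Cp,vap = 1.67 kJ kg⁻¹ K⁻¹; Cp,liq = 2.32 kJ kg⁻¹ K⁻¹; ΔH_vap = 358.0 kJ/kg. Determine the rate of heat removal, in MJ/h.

Q_c = 75000 MJ/h

vapour 173→36.1 °C: -228.62 kJ/kg
condensation at 36.1 °C: -358 kJ/kg
liquid 36.1→-32.4 °C: -158.92 kJ/kg
Δh = -228.62 + -358 + -158.92 = -745.54 kJ/kg
Q = ṁ·Δh = 27.95 kg/s × -745.54 kJ/kg = -20838 kJ/s
|Q| = 20838 kW = 75017 MJ/h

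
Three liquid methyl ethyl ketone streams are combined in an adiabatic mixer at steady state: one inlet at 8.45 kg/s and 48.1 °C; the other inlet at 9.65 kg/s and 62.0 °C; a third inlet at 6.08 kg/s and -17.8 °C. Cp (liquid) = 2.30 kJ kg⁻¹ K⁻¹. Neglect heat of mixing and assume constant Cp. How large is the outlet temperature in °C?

T_out = 37.1 °C

No heat crosses the boundary, so H_out = H_in.
Σ ṁᵢCp,ᵢTᵢ = 8.45×2.30×48.1 + 9.65×2.30×62.0 + 6.08×2.30×-17.8 = 2062
Σ ṁᵢCp,ᵢ = 8.45×2.30 + 9.65×2.30 + 6.08×2.30 = 55.614
T_out = 2062 / 55.614 = 37.077 °C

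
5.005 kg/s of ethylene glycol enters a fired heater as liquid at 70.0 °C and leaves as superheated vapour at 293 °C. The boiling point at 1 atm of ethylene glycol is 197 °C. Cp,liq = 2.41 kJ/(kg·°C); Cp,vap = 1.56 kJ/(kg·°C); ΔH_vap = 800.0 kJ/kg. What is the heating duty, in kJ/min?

Q = 377000 kJ/min

liquid 70.0→197 °C: 306.07 kJ/kg
vaporisation at 197 °C: 800 kJ/kg
vapour 197→293 °C: 149.76 kJ/kg
Δh = 306.07 + 800 + 149.76 = 1255.8 kJ/kg
Q = ṁ·Δh = 5.005 kg/s × 1255.8 kJ/kg = 6285.4 kJ/s
|Q| = 6285.4 kW = 377130 kJ/min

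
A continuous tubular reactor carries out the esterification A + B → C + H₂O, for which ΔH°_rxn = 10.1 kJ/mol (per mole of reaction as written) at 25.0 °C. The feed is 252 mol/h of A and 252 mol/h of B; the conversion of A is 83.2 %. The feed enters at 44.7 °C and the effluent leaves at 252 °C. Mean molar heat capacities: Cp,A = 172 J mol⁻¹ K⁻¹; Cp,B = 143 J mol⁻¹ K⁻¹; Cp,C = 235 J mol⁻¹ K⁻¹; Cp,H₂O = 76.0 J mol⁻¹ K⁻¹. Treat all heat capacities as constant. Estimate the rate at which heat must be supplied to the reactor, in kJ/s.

Extent of reaction ξ = 0.832 × 252 = 209.66 mol/h
Reaction term: ξ·ΔH°_rxn = 209.66 × 10.1 = 2117.6 kJ/h
Sensible, feed 44.7→25 °C: -1563.8 kJ/h
Outlet flows (mol/h): A 42.336, B 42.336, C 209.66, H₂O 209.66
Sensible, products 25→252 °C: 17829 kJ/h
Q = ΔH = 18383 kJ/h = 5.1063 kW
Heat supplied = 5.1063 kJ/s

Q_in = 5.11 kJ/s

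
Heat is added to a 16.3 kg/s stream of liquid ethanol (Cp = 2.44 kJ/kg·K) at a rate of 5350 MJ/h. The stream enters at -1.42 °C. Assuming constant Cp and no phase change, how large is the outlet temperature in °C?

T_out = 35.9 °C

Q = 5350 MJ/h = 1486.1 kJ/s
ΔT = Q/(ṁ·Cp) = 1486.1/(16.3×2.44) = 37.366 K
T_out = -1.42 + 37.366 = 35.946 °C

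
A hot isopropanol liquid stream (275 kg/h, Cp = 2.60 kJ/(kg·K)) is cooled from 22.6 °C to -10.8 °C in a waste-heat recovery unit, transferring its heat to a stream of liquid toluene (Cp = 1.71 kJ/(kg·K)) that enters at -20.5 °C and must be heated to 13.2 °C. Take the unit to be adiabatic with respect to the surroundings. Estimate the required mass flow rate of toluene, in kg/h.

ṁ_c = 414 kg/h

Heat released by hot stream: Q = 275 × 2.60 × (22.6 − -10.8) = 23881 kJ/h
Energy balance on cold side (adiabatic exchanger): Q = ṁ_c·Cp_c·(T_c,out − T_c,in)
ṁ_c = 23881 / [1.71 × (13.2 − -20.5)] = 414.41 kg/h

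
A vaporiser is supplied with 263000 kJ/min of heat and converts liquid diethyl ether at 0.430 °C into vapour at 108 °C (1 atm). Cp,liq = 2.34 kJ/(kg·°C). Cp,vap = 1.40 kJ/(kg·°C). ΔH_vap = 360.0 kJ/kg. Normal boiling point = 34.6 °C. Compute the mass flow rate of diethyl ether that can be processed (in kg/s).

ṁ = 8.08 kg/s

Δh = 2.34×(34.6−0.430) + 360.0 + 1.40×(108−34.6) = 542.72 kJ/kg
Q = 263000 kJ/min = 4383.3 kJ/s = 4383.3 kJ/s
ṁ = Q/Δh = 4383.3 / 542.72 = 8.0766 kg/s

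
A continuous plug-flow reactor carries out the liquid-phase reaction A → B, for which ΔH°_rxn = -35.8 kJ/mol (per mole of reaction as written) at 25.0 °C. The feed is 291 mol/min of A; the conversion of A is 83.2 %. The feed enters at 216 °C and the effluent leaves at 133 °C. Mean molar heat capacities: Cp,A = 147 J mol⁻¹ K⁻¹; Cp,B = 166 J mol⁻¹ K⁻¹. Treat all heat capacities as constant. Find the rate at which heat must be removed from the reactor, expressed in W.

Extent of reaction ξ = 0.832 × 291 = 242.11 mol/min
Reaction term: ξ·ΔH°_rxn = 242.11 × -35.8 = -8667.6 kJ/min
Sensible, feed 216→25 °C: -8170.4 kJ/min
Outlet flows (mol/min): A 48.888, B 242.11
Sensible, products 25→133 °C: 5116.7 kJ/min
Q = ΔH = -11721 kJ/min = -195.35 kW
Heat removed = 195350 W

Q_out = 195000 W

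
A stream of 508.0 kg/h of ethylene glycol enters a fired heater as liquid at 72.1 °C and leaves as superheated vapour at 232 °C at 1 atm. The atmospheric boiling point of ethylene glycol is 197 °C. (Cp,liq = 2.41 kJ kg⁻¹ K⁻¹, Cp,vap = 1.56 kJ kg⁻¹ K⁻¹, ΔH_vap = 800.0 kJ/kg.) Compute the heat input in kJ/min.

Q = 9780 kJ/min

liquid 72.1→197 °C: 301.01 kJ/kg
vaporisation at 197 °C: 800 kJ/kg
vapour 197→232 °C: 54.6 kJ/kg
Δh = 301.01 + 800 + 54.6 = 1155.6 kJ/kg
Q = ṁ·Δh = 508.0 kg/h × 1155.6 kJ/kg = 587050 kJ/h
|Q| = 163.07 kW = 9784.2 kJ/min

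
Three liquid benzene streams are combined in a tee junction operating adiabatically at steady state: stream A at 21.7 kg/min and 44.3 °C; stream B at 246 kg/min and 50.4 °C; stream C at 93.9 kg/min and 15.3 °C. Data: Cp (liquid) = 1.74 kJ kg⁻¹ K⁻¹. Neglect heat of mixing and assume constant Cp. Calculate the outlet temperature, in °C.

T_out = 40.9 °C

Energy balance with Q = 0: Σ ṁᵢCp,ᵢ(T_out − Tᵢ) = 0
Σ ṁᵢCp,ᵢTᵢ = 21.7×1.74×44.3 + 246×1.74×50.4 + 93.9×1.74×15.3 = 25746
Σ ṁᵢCp,ᵢ = 21.7×1.74 + 246×1.74 + 93.9×1.74 = 629.18
T_out = 25746 / 629.18 = 40.919 °C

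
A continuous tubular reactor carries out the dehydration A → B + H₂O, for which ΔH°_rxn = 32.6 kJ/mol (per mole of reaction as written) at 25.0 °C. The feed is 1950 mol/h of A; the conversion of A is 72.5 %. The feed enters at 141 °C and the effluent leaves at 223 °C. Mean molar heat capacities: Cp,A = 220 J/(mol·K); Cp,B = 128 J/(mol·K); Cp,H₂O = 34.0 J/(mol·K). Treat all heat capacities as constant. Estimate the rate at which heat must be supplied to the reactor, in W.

Extent of reaction ξ = 0.725 × 1950 = 1413.8 mol/h
Reaction term: ξ·ΔH°_rxn = 1413.8 × 32.6 = 46088 kJ/h
Sensible, feed 141→25 °C: -49764 kJ/h
Outlet flows (mol/h): A 536.25, B 1413.8, H₂O 1413.8
Sensible, products 25→223 °C: 68706 kJ/h
Q = ΔH = 65031 kJ/h = 18.064 kW
Heat supplied = 18064 W

Q_in = 18100 W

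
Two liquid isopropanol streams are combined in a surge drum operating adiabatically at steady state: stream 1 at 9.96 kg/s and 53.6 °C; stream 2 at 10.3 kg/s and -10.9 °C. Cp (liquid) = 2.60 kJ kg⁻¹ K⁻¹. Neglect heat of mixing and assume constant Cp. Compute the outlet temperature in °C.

T_out = 20.8 °C

No heat crosses the boundary, so H_out = H_in.
Σ ṁᵢCp,ᵢTᵢ = 9.96×2.60×53.6 + 10.3×2.60×-10.9 = 1096.1
Σ ṁᵢCp,ᵢ = 9.96×2.60 + 10.3×2.60 = 52.676
T_out = 1096.1 / 52.676 = 20.809 °C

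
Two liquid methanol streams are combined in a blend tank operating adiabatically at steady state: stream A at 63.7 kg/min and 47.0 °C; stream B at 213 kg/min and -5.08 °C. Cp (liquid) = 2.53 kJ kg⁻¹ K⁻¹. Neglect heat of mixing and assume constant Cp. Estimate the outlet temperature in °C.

T_out = 6.91 °C

Adiabatic, steady state ⇒ Σ ṁᵢCp,ᵢ(T_out − Tᵢ) = 0
Σ ṁᵢCp,ᵢTᵢ = 63.7×2.53×47.0 + 213×2.53×-5.08 = 4837
Σ ṁᵢCp,ᵢ = 63.7×2.53 + 213×2.53 = 700.05
T_out = 4837 / 700.05 = 6.9095 °C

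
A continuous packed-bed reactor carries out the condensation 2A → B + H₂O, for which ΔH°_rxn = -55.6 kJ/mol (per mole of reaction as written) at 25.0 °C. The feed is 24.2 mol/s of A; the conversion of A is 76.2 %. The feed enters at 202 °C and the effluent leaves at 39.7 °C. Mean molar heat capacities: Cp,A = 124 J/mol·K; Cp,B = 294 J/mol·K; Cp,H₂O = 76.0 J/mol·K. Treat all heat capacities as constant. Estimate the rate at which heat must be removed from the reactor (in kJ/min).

Extent of reaction ξ = 0.762 × 24.2 / 2 = 9.2202 mol/s
Reaction term: ξ·ΔH°_rxn = 9.2202 × -55.6 = -512.64 kJ/s
Sensible, feed 202→25 °C: -531.14 kJ/s
Outlet flows (mol/s): A 5.7596, B 9.2202, H₂O 9.2202
Sensible, products 25→39.7 °C: 60.647 kJ/s
Q = ΔH = -983.14 kJ/s = -983.14 kW
Heat removed = 58988 kJ/min

Q_out = 59000 kJ/min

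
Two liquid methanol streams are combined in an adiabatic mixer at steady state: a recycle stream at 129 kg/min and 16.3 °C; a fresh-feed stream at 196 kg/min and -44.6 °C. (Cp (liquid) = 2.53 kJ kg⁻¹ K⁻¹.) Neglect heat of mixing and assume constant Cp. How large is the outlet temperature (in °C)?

T_out = -20.4 °C

Energy balance with Q = 0: Σ ṁᵢCp,ᵢ(T_out − Tᵢ) = 0
T_out = Σ ṁᵢCp,ᵢTᵢ / Σ ṁᵢCp,ᵢ
      = -16796 / 822.25 = -20.427 °C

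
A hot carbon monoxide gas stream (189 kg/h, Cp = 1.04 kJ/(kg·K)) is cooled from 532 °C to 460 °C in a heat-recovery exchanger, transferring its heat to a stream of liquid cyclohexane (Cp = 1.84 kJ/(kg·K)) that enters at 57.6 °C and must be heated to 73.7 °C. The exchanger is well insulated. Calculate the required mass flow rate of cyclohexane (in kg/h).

Heat released by hot stream: Q = 189 × 1.04 × (532 − 460) = 14152 kJ/h
Energy balance on cold side (adiabatic exchanger): Q = ṁ_c·Cp_c·(T_c,out − T_c,in)
ṁ_c = 14152 / [1.84 × (73.7 − 57.6)] = 477.73 kg/h

ṁ_c = 478 kg/h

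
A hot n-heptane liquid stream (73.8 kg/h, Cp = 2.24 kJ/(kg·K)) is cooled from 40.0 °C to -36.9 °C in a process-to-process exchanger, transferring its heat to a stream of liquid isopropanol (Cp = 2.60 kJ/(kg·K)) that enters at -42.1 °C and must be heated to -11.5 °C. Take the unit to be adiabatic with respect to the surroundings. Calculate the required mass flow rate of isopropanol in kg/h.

Heat released by hot stream: Q = 73.8 × 2.24 × (40.0 − -36.9) = 12712 kJ/h
Energy balance on cold side (adiabatic exchanger): Q = ṁ_c·Cp_c·(T_c,out − T_c,in)
ṁ_c = 12712 / [2.60 × (-11.5 − -42.1)] = 159.78 kg/h

ṁ_c = 160 kg/h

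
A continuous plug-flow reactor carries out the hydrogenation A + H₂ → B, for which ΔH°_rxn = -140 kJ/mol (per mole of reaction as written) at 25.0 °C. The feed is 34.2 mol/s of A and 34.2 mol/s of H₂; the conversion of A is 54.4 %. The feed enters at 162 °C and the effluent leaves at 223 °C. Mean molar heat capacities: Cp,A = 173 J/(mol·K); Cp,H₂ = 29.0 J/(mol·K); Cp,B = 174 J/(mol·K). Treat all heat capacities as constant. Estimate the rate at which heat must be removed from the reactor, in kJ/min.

Extent of reaction ξ = 0.544 × 34.2 = 18.605 mol/s
Reaction term: ξ·ΔH°_rxn = 18.605 × -140 = -2604.7 kJ/s
Sensible, feed 162→25 °C: -946.45 kJ/s
Outlet flows (mol/s): A 15.595, H₂ 15.595, B 18.605
Sensible, products 25→223 °C: 1264.7 kJ/s
Q = ΔH = -2286.4 kJ/s = -2286.4 kW
Heat removed = 137180 kJ/min

Q_out = 137000 kJ/min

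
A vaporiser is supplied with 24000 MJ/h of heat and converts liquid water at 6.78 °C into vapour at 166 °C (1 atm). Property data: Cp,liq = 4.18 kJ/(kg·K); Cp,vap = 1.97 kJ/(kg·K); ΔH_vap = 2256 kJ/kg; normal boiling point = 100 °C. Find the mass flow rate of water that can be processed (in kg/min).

ṁ = 144 kg/min

Δh = 4.18×(100−6.78) + 2256 + 1.97×(166−100) = 2775.7 kJ/kg
Q = 24000 MJ/h = 6666.7 kJ/s = 400000 kJ/min
ṁ = Q/Δh = 400000 / 2775.7 = 144.11 kg/min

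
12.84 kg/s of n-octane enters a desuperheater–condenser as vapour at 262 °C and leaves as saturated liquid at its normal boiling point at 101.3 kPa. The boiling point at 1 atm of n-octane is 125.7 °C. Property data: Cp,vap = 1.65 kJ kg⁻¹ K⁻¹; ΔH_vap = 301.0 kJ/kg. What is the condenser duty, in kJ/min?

Q_c = 405000 kJ/min

vapour 262→125.7 °C: -224.9 kJ/kg
condensation at 125.7 °C: -301 kJ/kg
Δh = -224.9 + -301 = -525.89 kJ/kg
Q = ṁ·Δh = 12.84 kg/s × -525.89 kJ/kg = -6752.5 kJ/s
|Q| = 6752.5 kW = 405150 kJ/min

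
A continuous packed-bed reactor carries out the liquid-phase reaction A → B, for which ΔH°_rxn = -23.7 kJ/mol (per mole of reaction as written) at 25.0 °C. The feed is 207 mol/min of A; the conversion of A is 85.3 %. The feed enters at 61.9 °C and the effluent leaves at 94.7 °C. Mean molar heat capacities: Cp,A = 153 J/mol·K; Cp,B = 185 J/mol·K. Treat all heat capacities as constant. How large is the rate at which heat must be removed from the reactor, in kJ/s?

Extent of reaction ξ = 0.853 × 207 = 176.57 mol/min
Reaction term: ξ·ΔH°_rxn = 176.57 × -23.7 = -4184.7 kJ/min
Sensible, feed 61.9→25 °C: -1168.7 kJ/min
Outlet flows (mol/min): A 30.429, B 176.57
Sensible, products 25→94.7 °C: 2601.3 kJ/min
Q = ΔH = -2752.1 kJ/min = -45.868 kW
Heat removed = 45.868 kJ/s

Q_out = 45.9 kJ/s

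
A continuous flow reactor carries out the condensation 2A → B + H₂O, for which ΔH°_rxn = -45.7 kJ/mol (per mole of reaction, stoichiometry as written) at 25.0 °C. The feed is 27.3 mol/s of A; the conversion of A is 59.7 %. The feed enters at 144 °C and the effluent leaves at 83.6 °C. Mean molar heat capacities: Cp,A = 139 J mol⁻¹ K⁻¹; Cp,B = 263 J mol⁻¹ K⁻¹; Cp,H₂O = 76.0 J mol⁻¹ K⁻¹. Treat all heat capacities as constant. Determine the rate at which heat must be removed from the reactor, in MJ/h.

Extent of reaction ξ = 0.597 × 27.3 / 2 = 8.149 mol/s
Reaction term: ξ·ΔH°_rxn = 8.149 × -45.7 = -372.41 kJ/s
Sensible, feed 144→25 °C: -451.57 kJ/s
Outlet flows (mol/s): A 11.002, B 8.149, H₂O 8.149
Sensible, products 25→83.6 °C: 251.5 kJ/s
Q = ΔH = -572.48 kJ/s = -572.48 kW
Heat removed = 2060.9 MJ/h

Q_out = 2060 MJ/h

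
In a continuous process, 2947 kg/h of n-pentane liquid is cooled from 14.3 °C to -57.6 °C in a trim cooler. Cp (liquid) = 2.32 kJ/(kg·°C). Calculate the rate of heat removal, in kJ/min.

Q = ṁ·Cp·ΔT = 2947 × 2.32 × (-57.6 − 14.3) = -491580 kJ/h
Converting: 491580 / 3600 s = 136.55 kW
Cooling duty = 8193.1 kJ/min

Q_c = 8190 kJ/min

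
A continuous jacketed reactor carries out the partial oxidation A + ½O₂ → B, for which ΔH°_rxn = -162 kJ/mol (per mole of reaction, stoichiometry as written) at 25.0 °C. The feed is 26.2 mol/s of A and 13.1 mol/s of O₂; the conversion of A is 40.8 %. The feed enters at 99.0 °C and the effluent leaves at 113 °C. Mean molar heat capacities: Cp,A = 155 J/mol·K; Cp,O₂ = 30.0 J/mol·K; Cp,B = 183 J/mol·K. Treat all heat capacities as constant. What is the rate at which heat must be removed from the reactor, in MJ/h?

Q_out = 5970 MJ/h

Extent of reaction ξ = 0.408 × 26.2 = 10.69 mol/s
Reaction term: ξ·ΔH°_rxn = 10.69 × -162 = -1731.7 kJ/s
Sensible, feed 99.0→25 °C: -329.6 kJ/s
Outlet flows (mol/s): A 15.51, O₂ 7.7552, B 10.69
Sensible, products 25→113 °C: 404.18 kJ/s
Q = ΔH = -1657.1 kJ/s = -1657.1 kW
Heat removed = 5965.7 MJ/h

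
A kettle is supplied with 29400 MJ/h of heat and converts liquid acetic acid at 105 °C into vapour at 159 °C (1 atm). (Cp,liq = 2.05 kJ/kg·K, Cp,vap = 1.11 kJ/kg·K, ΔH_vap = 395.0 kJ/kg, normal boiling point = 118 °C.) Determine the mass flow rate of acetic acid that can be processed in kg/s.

ṁ = 17.5 kg/s

Δh = 2.05×(118−105) + 395.0 + 1.11×(159−118) = 467.16 kJ/kg
Q = 29400 MJ/h = 8166.7 kJ/s = 8166.7 kJ/s
ṁ = Q/Δh = 8166.7 / 467.16 = 17.482 kg/s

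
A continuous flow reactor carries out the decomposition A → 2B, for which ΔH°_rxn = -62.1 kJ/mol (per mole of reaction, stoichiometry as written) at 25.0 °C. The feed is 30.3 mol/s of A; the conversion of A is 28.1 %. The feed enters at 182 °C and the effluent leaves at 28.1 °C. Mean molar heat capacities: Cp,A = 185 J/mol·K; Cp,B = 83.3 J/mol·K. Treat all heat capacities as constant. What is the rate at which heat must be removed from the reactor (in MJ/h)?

Extent of reaction ξ = 0.281 × 30.3 = 8.5143 mol/s
Reaction term: ξ·ΔH°_rxn = 8.5143 × -62.1 = -528.74 kJ/s
Sensible, feed 182→25 °C: -880.06 kJ/s
Outlet flows (mol/s): A 21.786, B 17.029
Sensible, products 25→28.1 °C: 16.891 kJ/s
Q = ΔH = -1391.9 kJ/s = -1391.9 kW
Heat removed = 5010.9 MJ/h

Q_out = 5010 MJ/h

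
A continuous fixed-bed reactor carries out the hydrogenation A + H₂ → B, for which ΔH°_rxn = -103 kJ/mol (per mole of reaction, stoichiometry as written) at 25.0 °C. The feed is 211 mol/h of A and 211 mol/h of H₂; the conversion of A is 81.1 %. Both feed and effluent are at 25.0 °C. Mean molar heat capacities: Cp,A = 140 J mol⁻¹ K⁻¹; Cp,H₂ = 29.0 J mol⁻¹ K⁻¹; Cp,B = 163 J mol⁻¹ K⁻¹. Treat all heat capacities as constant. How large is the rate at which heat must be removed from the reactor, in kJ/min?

Extent of reaction ξ = 0.811 × 211 = 171.12 mol/h
Reaction term: ξ·ΔH°_rxn = 171.12 × -103 = -17625 kJ/h
Q = ΔH = -17625 kJ/h = -4.896 kW
Heat removed = 293.76 kJ/min

Q_out = 294 kJ/min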